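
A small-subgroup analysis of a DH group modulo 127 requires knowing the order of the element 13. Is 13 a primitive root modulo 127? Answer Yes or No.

No

φ(127) = 127 − 1 = 126 = 2 · 3^2 · 7.
It suffices to check that the order of 13 is not a proper divisor of 126: compute 13^(126/q) for q ∈ {2, 3, 7}.
13^63 ≡ 1 (mod 127)  [q = 2: ≡ 1 ✗]
13^42 ≡ 107 (mod 127)  [q = 3: ≢ 1 ✓]
13^18 ≡ 64 (mod 127)  [q = 7: ≢ 1 ✓]
Since 13^63 ≡ 1, the order of 13 divides 63 < 126, so 13 is not a primitive root.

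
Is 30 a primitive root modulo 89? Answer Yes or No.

φ(89) = 89 − 1 = 88 = 2^3 · 11.
It suffices to check that the order of 30 is not a proper divisor of 88: compute 30^(88/q) for q ∈ {2, 11}.
30^44 ≡ 88 (mod 89)  [q = 2: ≢ 1 ✓]
30^8 ≡ 32 (mod 89)  [q = 11: ≢ 1 ✓]
Every test exponent gives a nontrivial residue, hence 30 generates the full group.

Yes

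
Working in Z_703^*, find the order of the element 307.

18

By Lagrange's theorem, ord_703(307) divides φ(703) = φ(19·37) = (19−1)·(37−1) = 18·36 = 648 = 2^3 · 3^4.
Divisors of 648: 1, 2, 3, 4, 6, 8, 9, 12, 18, 24, 27, 36, 54, 72, 81, 108, 162, 216, 324, 648.
Evaluate successive powers at the divisors of 648:
307^1 ≡ 307 (mod 703)
307^2 ≡ 47 (mod 703)
307^3 ≡ 369 (mod 703)
307^4 ≡ 100 (mod 703)
307^6 ≡ 482 (mod 703)
307^8 ≡ 158 (mod 703)
307^9 ≡ 702 (mod 703)
307^12 ≡ 334 (mod 703)
307^18 ≡ 1 (mod 703) ✓
Hence ord(307) = 18.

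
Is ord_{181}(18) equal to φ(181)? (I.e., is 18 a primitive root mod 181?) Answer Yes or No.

φ(181) = 181 − 1 = 180 = 2^2 · 3^2 · 5.
18 is a primitive root mod 181 iff 18^(φ(181)/q) ≢ 1 for every prime q | φ(181), i.e. q ∈ {2, 3, 5}.
18^90 ≡ 180 (mod 181)  [q = 2: ≢ 1 ✓]
18^60 ≡ 132 (mod 181)  [q = 3: ≢ 1 ✓]
18^36 ≡ 125 (mod 181)  [q = 5: ≢ 1 ✓]
None equal 1, so ord_181(18) = 180: 18 is a primitive root.

Yes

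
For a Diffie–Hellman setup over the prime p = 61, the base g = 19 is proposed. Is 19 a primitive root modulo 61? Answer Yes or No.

No

φ(61) = 61 − 1 = 60 = 2^2 · 3 · 5.
An element g generates (Z/61Z)^× iff g^(60/q) ≢ 1 (mod 61) for each prime q ∈ {2, 3, 5}.
19^30 ≡ 1 (mod 61)  [q = 2: ≡ 1 ✗]
19^20 ≡ 13 (mod 61)  [q = 3: ≢ 1 ✓]
19^12 ≡ 9 (mod 61)  [q = 5: ≢ 1 ✓]
Since 19^30 ≡ 1, the order of 19 divides 30 < 60, so 19 is not a primitive root.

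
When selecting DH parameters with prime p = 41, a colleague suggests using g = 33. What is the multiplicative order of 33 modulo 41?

By Lagrange's theorem, ord_41(33) divides φ(41) = 41 − 1 = 40 = 2^3 · 5.
Divisors of 40: 1, 2, 4, 5, 8, 10, 20, 40.
Evaluate successive powers at the divisors of 40:
33^1 ≡ 33
33^2 ≡ 23
33^4 ≡ 37
33^5 ≡ 32
33^8 ≡ 16
33^10 ≡ 40
33^20 ≡ 1
Hence ord(33) = 20.

20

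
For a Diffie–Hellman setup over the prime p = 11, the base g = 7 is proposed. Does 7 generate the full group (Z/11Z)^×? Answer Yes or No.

φ(11) = 11 − 1 = 10 = 2 · 5.
Test 7^(10/q) mod 11 for each prime factor q of 10:
7^5 ≡ 10 (mod 11)  [q = 2: ≢ 1 ✓]
7^2 ≡ 5 (mod 11)  [q = 5: ≢ 1 ✓]
None equal 1, so ord_11(7) = 10: 7 is a primitive root.

Yes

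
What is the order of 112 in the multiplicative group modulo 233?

116

By Lagrange's theorem, ord_233(112) divides φ(233) = 233 − 1 = 232 = 2^3 · 29.
Divisors of 232: 1, 2, 4, 8, 29, 58, 116, 232.
Test each divisor d:
112^1 ≡ 112
112^2 ≡ 195
112^4 ≡ 46
112^8 ≡ 19
112^29 ≡ 89
112^58 ≡ 232
112^116 ≡ 1
So ord_233(112) = 116.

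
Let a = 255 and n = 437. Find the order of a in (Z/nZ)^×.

66

By Lagrange's theorem, ord_437(255) divides φ(437) = φ(19·23) = (19−1)·(23−1) = 18·22 = 396 = 2^2 · 3^2 · 11.
Divisors of 396: 1, 2, 3, 4, 6, 9, 11, 12, 18, 22, 33, 36, 44, 66, 99, 132, 198, 396.
Test each divisor d:
255^1 ≡ 255 (mod 437)
255^2 ≡ 349 (mod 437)
255^3 ≡ 284 (mod 437)
255^4 ≡ 315 (mod 437)
255^6 ≡ 248 (mod 437)
255^9 ≡ 75 (mod 437)
255^11 ≡ 392 (mod 437)
255^12 ≡ 324 (mod 437)
255^18 ≡ 381 (mod 437)
255^22 ≡ 277 (mod 437)
255^33 ≡ 208 (mod 437)
255^36 ≡ 77 (mod 437)
255^44 ≡ 254 (mod 437)
255^66 ≡ 1 (mod 437) ✓
Hence ord(255) = 66.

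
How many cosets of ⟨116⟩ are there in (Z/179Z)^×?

2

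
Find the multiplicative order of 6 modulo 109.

108

The order of 6 must divide φ(109) = 109 − 1 = 108 = 2^2 · 3^3.
Divisors of 108: 1, 2, 3, 4, 6, 9, 12, 18, 27, 36, 54, 108.
Test each divisor d:
6^1 ≡ 6 (mod 109)
6^2 ≡ 36 (mod 109)
6^3 ≡ 107 (mod 109)
6^4 ≡ 97 (mod 109)
6^6 ≡ 4 (mod 109)
6^9 ≡ 101 (mod 109)
6^12 ≡ 16 (mod 109)
6^18 ≡ 64 (mod 109)
6^27 ≡ 33 (mod 109)
6^36 ≡ 63 (mod 109)
6^54 ≡ 108 (mod 109)
6^108 ≡ 1 (mod 109) ✓
Hence ord(6) = 108.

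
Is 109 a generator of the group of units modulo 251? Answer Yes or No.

Yes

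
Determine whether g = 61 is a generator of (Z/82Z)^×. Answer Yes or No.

No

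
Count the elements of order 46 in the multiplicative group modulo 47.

22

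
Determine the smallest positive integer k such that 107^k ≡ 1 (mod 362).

By Lagrange's theorem, ord_362(107) divides φ(362) = φ(2)·φ(181) = 1·180 = 180 = 2^2 · 3^2 · 5.
Divisors of 180: 1, 2, 3, 4, 5, 6, 9, 10, 12, 15, 18, 20, 30, 36, 45, 60, 90, 180.
Compute 107^d (mod 362) for the divisors d until we hit 1:
107^1 ≡ 107
107^2 ≡ 227
107^3 ≡ 35
107^4 ≡ 125
107^5 ≡ 343
107^6 ≡ 139
107^9 ≡ 159
107^10 ≡ 361
107^12 ≡ 135
107^15 ≡ 19
107^18 ≡ 303
107^20 ≡ 1
Therefore the multiplicative order of 107 modulo 362 is 20.

20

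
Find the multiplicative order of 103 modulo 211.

105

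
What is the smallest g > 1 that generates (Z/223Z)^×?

3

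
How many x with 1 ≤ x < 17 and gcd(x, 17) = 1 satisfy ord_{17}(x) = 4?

φ(17) = 17 − 1 = 16 = 2^4.
In a cyclic group of order 16, there are φ(d) elements of order d for each divisor d of 16, and zero for non-divisors.
4 = 2^2 divides 16, and φ(4) = 2.

2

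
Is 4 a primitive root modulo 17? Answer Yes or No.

φ(17) = 17 − 1 = 16 = 2^4.
It suffices to check that the order of 4 is not a proper divisor of 16: compute 4^(16/q) for q ∈ {2}.
4^8 ≡ 1 (mod 17)  [q = 2: ≡ 1 ✗]
4^8 ≡ 1 shows ord(4) | 8, strictly less than φ(17); not a primitive root.

No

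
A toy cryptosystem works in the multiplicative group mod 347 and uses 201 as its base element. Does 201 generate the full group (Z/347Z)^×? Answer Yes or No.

No

φ(347) = 347 − 1 = 346 = 2 · 173.
Test 201^(346/q) mod 347 for each prime factor q of 346:
201^173 ≡ 1 (mod 347)  [q = 2: ≡ 1 ✗]
201^2 ≡ 149 (mod 347)  [q = 173: ≢ 1 ✓]
The check at q = 2 fails, so 201 generates a proper subgroup.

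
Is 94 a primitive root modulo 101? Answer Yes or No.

Yes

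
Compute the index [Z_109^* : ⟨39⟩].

1

Since 39 ∈ (Z/109Z)^×, its order divides φ(109) = 109 − 1 = 108 = 2^2 · 3^3.
Divisors of 108: 1, 2, 3, 4, 6, 9, 12, 18, 27, 36, 54, 108.
Check 39^d mod 109 for each divisor in increasing order:
39^1 ≡ 39
39^2 ≡ 104
39^3 ≡ 23
39^4 ≡ 25
39^6 ≡ 93
39^9 ≡ 68
39^12 ≡ 38
39^18 ≡ 46
39^27 ≡ 76
39^36 ≡ 45
39^54 ≡ 108
39^108 ≡ 1
The order of 39 is 108, so the subgroup it generates has 108 elements.
The index is φ(109) / ord(39) = 108 / 108 = 1.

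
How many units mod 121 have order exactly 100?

0

φ(121) = φ(11^2) = 11·(11−1) = 110 = 2 · 5 · 11.
Since (Z/121Z)^× is cyclic of order 110, the number of elements of order d is φ(d) when d | 110 and 0 otherwise.
Here 110 is not a multiple of 100, so there are no elements of order 100.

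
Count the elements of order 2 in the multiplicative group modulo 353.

1

φ(353) = 353 − 1 = 352 = 2^5 · 11.
Since (Z/353Z)^× is cyclic of order 352, the number of elements of order d is φ(d) when d | 352 and 0 otherwise.
2 | 352, and φ(2) = 2 − 1 = 1.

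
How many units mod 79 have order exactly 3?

φ(79) = 79 − 1 = 78 = 2 · 3 · 13.
(Z/79Z)^× is cyclic (|G| = 78); a cyclic group of order m has exactly φ(d) elements of each order d | m, and none otherwise.
3 | 78, and φ(3) = 3 − 1 = 2.

2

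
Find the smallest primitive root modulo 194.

5

φ(194) = φ(2)·φ(97) = 1·96 = 96 = 2^5 · 3.
g is a primitive root iff g^(96/q) ≢ 1 (mod 194) for each prime q ∈ {2, 3}.
g = 2: gcd(2, 194) = 2 > 1, not a unit — skip.
g = 3: 3^48 ≡ 1 — hits 1, so not a primitive root.
g = 4: gcd(4, 194) = 2 > 1, not a unit — skip.
g = 5: 5^48 ≡ 193; 5^32 ≡ 35 — none is 1, so 5 is a primitive root.
So 5 is the smallest generator of (Z/194Z)^×.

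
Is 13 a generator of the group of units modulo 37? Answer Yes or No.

Yes

φ(37) = 37 − 1 = 36 = 2^2 · 3^2.
Test 13^(36/q) mod 37 for each prime factor q of 36:
13^18 ≡ 36 (mod 37)  [q = 2: ≢ 1 ✓]
13^12 ≡ 10 (mod 37)  [q = 3: ≢ 1 ✓]
All checks pass, so 13 has order 36 and is a primitive root modulo 37.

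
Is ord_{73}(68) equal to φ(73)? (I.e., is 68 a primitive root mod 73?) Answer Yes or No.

Yes

φ(73) = 73 − 1 = 72 = 2^3 · 3^2.
68 is a primitive root mod 73 iff 68^(φ(73)/q) ≢ 1 for every prime q | φ(73), i.e. q ∈ {2, 3}.
68^36 ≡ 72 (mod 73)  [q = 2: ≢ 1 ✓]
68^24 ≡ 8 (mod 73)  [q = 3: ≢ 1 ✓]
All checks pass, so 68 has order 72 and is a primitive root modulo 73.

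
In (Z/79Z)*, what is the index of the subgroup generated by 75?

Since 75 ∈ (Z/79Z)^×, its order divides φ(79) = 79 − 1 = 78 = 2 · 3 · 13.
Divisors of 78: 1, 2, 3, 6, 13, 26, 39, 78.
Compute 75^d (mod 79) for the divisors d until we hit 1:
75^1 ≡ 75
75^2 ≡ 16
75^3 ≡ 15
75^6 ≡ 67
75^13 ≡ 56
75^26 ≡ 55
75^39 ≡ 78
75^78 ≡ 1
The order of 75 is 78, so the subgroup it generates has 78 elements.
Index = |(Z/79Z)^×| / |⟨75⟩| = 78 / 78 = 1.

1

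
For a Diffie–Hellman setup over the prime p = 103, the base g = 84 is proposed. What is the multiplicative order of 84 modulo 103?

102

ord(84) | φ(103) = 103 − 1 = 102 = 2 · 3 · 17.
Divisors of 102: 1, 2, 3, 6, 17, 34, 51, 102.
Evaluate successive powers at the divisors of 102:
84^1 ≡ 84 (mod 103)
84^2 ≡ 52 (mod 103)
84^3 ≡ 42 (mod 103)
84^6 ≡ 13 (mod 103)
84^17 ≡ 47 (mod 103)
84^34 ≡ 46 (mod 103)
84^51 ≡ 102 (mod 103)
84^102 ≡ 1 (mod 103) ✓
Therefore the multiplicative order of 84 modulo 103 is 102.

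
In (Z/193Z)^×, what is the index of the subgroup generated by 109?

32

ord(109) | φ(193) = 193 − 1 = 192 = 2^6 · 3.
Divisors of 192: 1, 2, 3, 4, 6, 8, 12, 16, 24, 32, 48, 64, 96, 192.
Compute 109^d (mod 193) for the divisors d until we hit 1:
109^1 ≡ 109 (mod 193)
109^2 ≡ 108 (mod 193)
109^3 ≡ 192 (mod 193)
109^4 ≡ 84 (mod 193)
109^6 ≡ 1 (mod 193) ✓
The order of 109 is 6, so the subgroup it generates has 6 elements.
The index is φ(193) / ord(109) = 192 / 6 = 32.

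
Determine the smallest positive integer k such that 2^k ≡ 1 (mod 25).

20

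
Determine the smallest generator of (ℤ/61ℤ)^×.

2

φ(61) = 61 − 1 = 60 = 2^2 · 3 · 5.
Test candidates g = 2, 3, … against the prime factors q ∈ {2, 3, 5} of φ(61): g is a generator iff g^(60/q) ≢ 1 for every such q.
g = 2: 2^30 ≡ 60; 2^20 ≡ 47; 2^12 ≡ 9 — none is 1, so 2 is a primitive root.
The smallest primitive root modulo 61 is 2.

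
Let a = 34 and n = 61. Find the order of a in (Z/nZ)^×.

5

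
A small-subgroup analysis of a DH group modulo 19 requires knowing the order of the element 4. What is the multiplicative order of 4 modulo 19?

9

Since 4 ∈ (Z/19Z)^×, its order divides φ(19) = 19 − 1 = 18 = 2 · 3^2.
Divisors of 18: 1, 2, 3, 6, 9, 18.
Test each divisor d:
4^1 ≡ 4
4^2 ≡ 16
4^3 ≡ 7
4^6 ≡ 11
4^9 ≡ 1
Therefore the multiplicative order of 4 modulo 19 is 9.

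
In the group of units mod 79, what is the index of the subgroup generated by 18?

6

ord(18) | φ(79) = 79 − 1 = 78 = 2 · 3 · 13.
Divisors of 78: 1, 2, 3, 6, 13, 26, 39, 78.
Check 18^d mod 79 for each divisor in increasing order:
18^1 ≡ 18 (mod 79)
18^2 ≡ 8 (mod 79)
18^3 ≡ 65 (mod 79)
18^6 ≡ 38 (mod 79)
18^13 ≡ 1 (mod 79) ✓
The order of 18 is 13, so the subgroup it generates has 13 elements.
[(Z/79Z)^× : ⟨18⟩] = 78/13 = 6.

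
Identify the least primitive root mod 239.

7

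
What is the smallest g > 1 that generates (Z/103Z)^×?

φ(103) = 103 − 1 = 102 = 2 · 3 · 17.
Test candidates g = 2, 3, … against the prime factors q ∈ {2, 3, 17} of φ(103): g is a generator iff g^(102/q) ≢ 1 for every such q.
g = 2: 2^51 ≡ 1 — hits 1, so not a primitive root.
g = 3: 3^51 ≡ 102; 3^34 ≡ 1 — hits 1, so not a primitive root.
g = 4: 4^51 ≡ 1 — hits 1, so not a primitive root.
g = 5: 5^51 ≡ 102; 5^34 ≡ 56; 5^6 ≡ 72 — none is 1, so 5 is a primitive root.
So 5 is the smallest generator of (Z/103Z)^×.

5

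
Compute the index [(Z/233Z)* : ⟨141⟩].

4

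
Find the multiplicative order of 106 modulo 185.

The order of 106 must divide φ(185) = φ(5·37) = (5−1)·(37−1) = 4·36 = 144 = 2^4 · 3^2.
Divisors of 144: 1, 2, 3, 4, 6, 8, 9, 12, 16, 18, 24, 36, 48, 72, 144.
Evaluate successive powers at the divisors of 144:
106^1 ≡ 106 (mod 185)
106^2 ≡ 136 (mod 185)
106^3 ≡ 171 (mod 185)
106^4 ≡ 181 (mod 185)
106^6 ≡ 11 (mod 185)
106^8 ≡ 16 (mod 185)
106^9 ≡ 31 (mod 185)
106^12 ≡ 121 (mod 185)
106^16 ≡ 71 (mod 185)
106^18 ≡ 36 (mod 185)
106^24 ≡ 26 (mod 185)
106^36 ≡ 1 (mod 185) ✓
So ord_185(106) = 36.

36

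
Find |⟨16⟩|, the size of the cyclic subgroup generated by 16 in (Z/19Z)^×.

By Lagrange's theorem, ord_19(16) divides φ(19) = 19 − 1 = 18 = 2 · 3^2.
Divisors of 18: 1, 2, 3, 6, 9, 18.
Compute 16^d (mod 19) for the divisors d until we hit 1:
16^1 ≡ 16
16^2 ≡ 9
16^3 ≡ 11
16^6 ≡ 7
16^9 ≡ 1
The smallest such exponent is 9, so the order of 16 is 9.

9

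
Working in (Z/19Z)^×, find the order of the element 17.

By Lagrange's theorem, ord_19(17) divides φ(19) = 19 − 1 = 18 = 2 · 3^2.
Divisors of 18: 1, 2, 3, 6, 9, 18.
Test each divisor d:
17^1 ≡ 17 (mod 19)
17^2 ≡ 4 (mod 19)
17^3 ≡ 11 (mod 19)
17^6 ≡ 7 (mod 19)
17^9 ≡ 1 (mod 19) ✓
The smallest such exponent is 9, so the order of 17 is 9.

9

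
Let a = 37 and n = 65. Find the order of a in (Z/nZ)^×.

By Lagrange's theorem, ord_65(37) divides φ(65) = φ(5·13) = (5−1)·(13−1) = 4·12 = 48 = 2^4 · 3.
Divisors of 48: 1, 2, 3, 4, 6, 8, 12, 16, 24, 48.
Compute 37^d (mod 65) for the divisors d until we hit 1:
37^1 ≡ 37
37^2 ≡ 4
37^3 ≡ 18
37^4 ≡ 16
37^6 ≡ 64
37^8 ≡ 61
37^12 ≡ 1
Hence ord(37) = 12.

12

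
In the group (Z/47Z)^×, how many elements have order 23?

22

φ(47) = 47 − 1 = 46 = 2 · 23.
In a cyclic group of order 46, there are φ(d) elements of order d for each divisor d of 46, and zero for non-divisors.
23 | 46, and φ(23) = 23 − 1 = 22.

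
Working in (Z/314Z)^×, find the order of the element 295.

78

Since 295 ∈ (Z/314Z)^×, its order divides φ(314) = φ(2)·φ(157) = 1·156 = 156 = 2^2 · 3 · 13.
Divisors of 156: 1, 2, 3, 4, 6, 12, 13, 26, 39, 52, 78, 156.
Evaluate successive powers at the divisors of 156:
295^1 ≡ 295 (mod 314)
295^2 ≡ 47 (mod 314)
295^3 ≡ 49 (mod 314)
295^4 ≡ 11 (mod 314)
295^6 ≡ 203 (mod 314)
295^12 ≡ 75 (mod 314)
295^13 ≡ 145 (mod 314)
295^26 ≡ 301 (mod 314)
295^39 ≡ 313 (mod 314)
295^52 ≡ 169 (mod 314)
295^78 ≡ 1 (mod 314) ✓
Hence ord(295) = 78.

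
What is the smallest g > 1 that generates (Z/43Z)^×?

3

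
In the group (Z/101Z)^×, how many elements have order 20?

φ(101) = 101 − 1 = 100 = 2^2 · 5^2.
(Z/101Z)^× is cyclic (|G| = 100); a cyclic group of order m has exactly φ(d) elements of each order d | m, and none otherwise.
20 = 2^2 · 5 divides 100, and φ(20) = 8.

8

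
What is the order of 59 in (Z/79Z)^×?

Since 59 ∈ (Z/79Z)^×, its order divides φ(79) = 79 − 1 = 78 = 2 · 3 · 13.
Divisors of 78: 1, 2, 3, 6, 13, 26, 39, 78.
Evaluate successive powers at the divisors of 78:
59^1 ≡ 59
59^2 ≡ 5
59^3 ≡ 58
59^6 ≡ 46
59^13 ≡ 24
59^26 ≡ 23
59^39 ≡ 78
59^78 ≡ 1
Therefore the multiplicative order of 59 modulo 79 is 78.

78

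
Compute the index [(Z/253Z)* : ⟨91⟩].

ord(91) | φ(253) = φ(11·23) = (11−1)·(23−1) = 10·22 = 220 = 2^2 · 5 · 11.
Divisors of 220: 1, 2, 4, 5, 10, 11, 20, 22, 44, 55, 110, 220.
Compute 91^d (mod 253) for the divisors d until we hit 1:
91^1 ≡ 91 (mod 253)
91^2 ≡ 185 (mod 253)
91^4 ≡ 70 (mod 253)
91^5 ≡ 45 (mod 253)
91^10 ≡ 1 (mod 253) ✓
The order of 91 is 10, so the subgroup it generates has 10 elements.
[(Z/253Z)^× : ⟨91⟩] = 220/10 = 22.

22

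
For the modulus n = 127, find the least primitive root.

3

φ(127) = 127 − 1 = 126 = 2 · 3^2 · 7.
g is a primitive root iff g^(126/q) ≢ 1 (mod 127) for each prime q ∈ {2, 3, 7}.
g = 2: 2^63 ≡ 1 — hits 1, so not a primitive root.
g = 3: 3^63 ≡ 126; 3^42 ≡ 107; 3^18 ≡ 4 — none is 1, so 3 is a primitive root.
Hence the least primitive root of 127 is 3.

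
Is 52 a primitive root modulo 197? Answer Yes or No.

Yes

φ(197) = 197 − 1 = 196 = 2^2 · 7^2.
It suffices to check that the order of 52 is not a proper divisor of 196: compute 52^(196/q) for q ∈ {2, 7}.
52^98 ≡ 196 (mod 197)  [q = 2: ≢ 1 ✓]
52^28 ≡ 36 (mod 197)  [q = 7: ≢ 1 ✓]
None equal 1, so ord_197(52) = 196: 52 is a primitive root.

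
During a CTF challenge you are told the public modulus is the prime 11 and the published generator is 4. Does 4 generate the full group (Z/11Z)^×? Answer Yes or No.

No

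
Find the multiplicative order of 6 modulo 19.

Since 6 ∈ (Z/19Z)^×, its order divides φ(19) = 19 − 1 = 18 = 2 · 3^2.
Divisors of 18: 1, 2, 3, 6, 9, 18.
Compute 6^d (mod 19) for the divisors d until we hit 1:
6^1 ≡ 6 (mod 19)
6^2 ≡ 17 (mod 19)
6^3 ≡ 7 (mod 19)
6^6 ≡ 11 (mod 19)
6^9 ≡ 1 (mod 19) ✓
The smallest such exponent is 9, so the order of 6 is 9.

9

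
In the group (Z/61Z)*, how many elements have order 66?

φ(61) = 61 − 1 = 60 = 2^2 · 3 · 5.
Since (Z/61Z)^× is cyclic of order 60, the number of elements of order d is φ(d) when d | 60 and 0 otherwise.
Since 66 ∤ 60, the count is 0.

0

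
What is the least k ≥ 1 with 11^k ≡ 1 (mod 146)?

72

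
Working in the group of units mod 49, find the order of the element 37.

ord(37) | φ(49) = φ(7^2) = 7·(7−1) = 42 = 2 · 3 · 7.
Divisors of 42: 1, 2, 3, 6, 7, 14, 21, 42.
Evaluate successive powers at the divisors of 42:
37^1 ≡ 37
37^2 ≡ 46
37^3 ≡ 36
37^6 ≡ 22
37^7 ≡ 30
37^14 ≡ 18
37^21 ≡ 1
So ord_49(37) = 21.

21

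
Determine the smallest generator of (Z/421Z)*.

φ(421) = 421 − 1 = 420 = 2^2 · 3 · 5 · 7.
Test candidates g = 2, 3, … against the prime factors q ∈ {2, 3, 5, 7} of φ(421): g is a generator iff g^(420/q) ≢ 1 for every such q.
g = 2: 2^210 ≡ 420; 2^140 ≡ 400; 2^84 ≡ 279; 2^60 ≡ 370 — none is 1, so 2 is a primitive root.
The smallest primitive root modulo 421 is 2.

2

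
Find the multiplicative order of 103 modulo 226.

The order of 103 must divide φ(226) = φ(2)·φ(113) = 1·112 = 112 = 2^4 · 7.
Divisors of 112: 1, 2, 4, 7, 8, 14, 16, 28, 56, 112.
Compute 103^d (mod 226) for the divisors d until we hit 1:
103^1 ≡ 103
103^2 ≡ 213
103^4 ≡ 169
103^7 ≡ 161
103^8 ≡ 85
103^14 ≡ 157
103^16 ≡ 219
103^28 ≡ 15
103^56 ≡ 225
103^112 ≡ 1
The smallest such exponent is 112, so the order of 103 is 112.

112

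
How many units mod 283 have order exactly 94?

φ(283) = 283 − 1 = 282 = 2 · 3 · 47.
(Z/283Z)^× is cyclic (|G| = 282); a cyclic group of order m has exactly φ(d) elements of each order d | m, and none otherwise.
94 = 2 · 47 divides 282, and φ(94) = 46.

46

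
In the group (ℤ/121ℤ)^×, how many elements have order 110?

40

φ(121) = φ(11^2) = 11·(11−1) = 110 = 2 · 5 · 11.
(Z/121Z)^× is cyclic (|G| = 110); a cyclic group of order m has exactly φ(d) elements of each order d | m, and none otherwise.
110 = 2 · 5 · 11 divides 110, and φ(110) = 40.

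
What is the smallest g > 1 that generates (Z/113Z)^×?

φ(113) = 113 − 1 = 112 = 2^4 · 7.
Test candidates g = 2, 3, … against the prime factors q ∈ {2, 7} of φ(113): g is a generator iff g^(112/q) ≢ 1 for every such q.
g = 2: 2^56 ≡ 1 — hits 1, so not a primitive root.
g = 3: 3^56 ≡ 112; 3^16 ≡ 49 — none is 1, so 3 is a primitive root.
Hence the least primitive root of 113 is 3.

3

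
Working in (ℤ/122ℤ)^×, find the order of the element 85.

20

The order of 85 must divide φ(122) = φ(2)·φ(61) = 1·60 = 60 = 2^2 · 3 · 5.
Divisors of 60: 1, 2, 3, 4, 5, 6, 10, 12, 15, 20, 30, 60.
Evaluate successive powers at the divisors of 60:
85^1 ≡ 85
85^2 ≡ 27
85^3 ≡ 99
85^4 ≡ 119
85^5 ≡ 111
85^6 ≡ 41
85^10 ≡ 121
85^12 ≡ 95
85^15 ≡ 11
85^20 ≡ 1
So ord_122(85) = 20.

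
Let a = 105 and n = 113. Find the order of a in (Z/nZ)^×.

28

By Lagrange's theorem, ord_113(105) divides φ(113) = 113 − 1 = 112 = 2^4 · 7.
Divisors of 112: 1, 2, 4, 7, 8, 14, 16, 28, 56, 112.
Compute 105^d (mod 113) for the divisors d until we hit 1:
105^1 ≡ 105 (mod 113)
105^2 ≡ 64 (mod 113)
105^4 ≡ 28 (mod 113)
105^7 ≡ 15 (mod 113)
105^8 ≡ 106 (mod 113)
105^14 ≡ 112 (mod 113)
105^16 ≡ 49 (mod 113)
105^28 ≡ 1 (mod 113) ✓
Therefore the multiplicative order of 105 modulo 113 is 28.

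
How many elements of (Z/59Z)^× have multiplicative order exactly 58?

φ(59) = 59 − 1 = 58 = 2 · 29.
In a cyclic group of order 58, there are φ(d) elements of order d for each divisor d of 58, and zero for non-divisors.
58 = 2 · 29 divides 58, and φ(58) = 28.

28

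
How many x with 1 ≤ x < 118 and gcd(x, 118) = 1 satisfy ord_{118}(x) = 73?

0

φ(118) = φ(2)·φ(59) = 1·58 = 58 = 2 · 29.
In a cyclic group of order 58, there are φ(d) elements of order d for each divisor d of 58, and zero for non-divisors.
73 does not divide 58, so no element of (Z/118Z)^× has order 73.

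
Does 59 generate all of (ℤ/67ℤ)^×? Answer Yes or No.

φ(67) = 67 − 1 = 66 = 2 · 3 · 11.
Test 59^(66/q) mod 67 for each prime factor q of 66:
59^33 ≡ 1 (mod 67)  [q = 2: ≡ 1 ✗]
59^22 ≡ 1 (mod 67)  [q = 3: ≡ 1 ✗]
59^6 ≡ 40 (mod 67)  [q = 11: ≢ 1 ✓]
The check at q = 2 fails, so 59 generates a proper subgroup.

No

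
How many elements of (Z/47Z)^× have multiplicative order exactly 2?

1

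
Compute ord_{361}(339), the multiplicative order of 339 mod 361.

Since 339 ∈ (Z/361Z)^×, its order divides φ(361) = φ(19^2) = 19·(19−1) = 342 = 2 · 3^2 · 19.
Divisors of 342: 1, 2, 3, 6, 9, 18, 19, 38, 57, 114, 171, 342.
Evaluate successive powers at the divisors of 342:
339^1 ≡ 339
339^2 ≡ 123
339^3 ≡ 182
339^6 ≡ 273
339^9 ≡ 229
339^18 ≡ 96
339^19 ≡ 54
339^38 ≡ 28
339^57 ≡ 68
339^114 ≡ 292
339^171 ≡ 1
So ord_361(339) = 171.

171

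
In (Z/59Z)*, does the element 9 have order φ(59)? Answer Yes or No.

φ(59) = 59 − 1 = 58 = 2 · 29.
Test 9^(58/q) mod 59 for each prime factor q of 58:
9^29 ≡ 1 (mod 59)  [q = 2: ≡ 1 ✗]
9^2 ≡ 22 (mod 59)  [q = 29: ≢ 1 ✓]
9^29 ≡ 1 shows ord(9) | 29, strictly less than φ(59); not a primitive root.

No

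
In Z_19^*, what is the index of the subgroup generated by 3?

The order of 3 must divide φ(19) = 19 − 1 = 18 = 2 · 3^2.
Divisors of 18: 1, 2, 3, 6, 9, 18.
Check 3^d mod 19 for each divisor in increasing order:
3^1 ≡ 3
3^2 ≡ 9
3^3 ≡ 8
3^6 ≡ 7
3^9 ≡ 18
3^18 ≡ 1
So ord_19(3) = 18, hence |⟨3⟩| = 18.
The index is φ(19) / ord(3) = 18 / 18 = 1.

1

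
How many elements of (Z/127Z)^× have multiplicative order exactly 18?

φ(127) = 127 − 1 = 126 = 2 · 3^2 · 7.
Since (Z/127Z)^× is cyclic of order 126, the number of elements of order d is φ(d) when d | 126 and 0 otherwise.
18 = 2 · 3^2 divides 126, and φ(18) = 6.

6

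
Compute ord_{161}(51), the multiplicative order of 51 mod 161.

66

Since 51 ∈ (Z/161Z)^×, its order divides φ(161) = φ(7·23) = (7−1)·(23−1) = 6·22 = 132 = 2^2 · 3 · 11.
Divisors of 132: 1, 2, 3, 4, 6, 11, 12, 22, 33, 44, 66, 132.
Evaluate successive powers at the divisors of 132:
51^1 ≡ 51 (mod 161)
51^2 ≡ 25 (mod 161)
51^3 ≡ 148 (mod 161)
51^4 ≡ 142 (mod 161)
51^6 ≡ 8 (mod 161)
51^11 ≡ 137 (mod 161)
51^12 ≡ 64 (mod 161)
51^22 ≡ 93 (mod 161)
51^33 ≡ 22 (mod 161)
51^44 ≡ 116 (mod 161)
51^66 ≡ 1 (mod 161) ✓
Therefore the multiplicative order of 51 modulo 161 is 66.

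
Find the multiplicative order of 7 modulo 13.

12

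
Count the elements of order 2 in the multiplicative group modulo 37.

1

φ(37) = 37 − 1 = 36 = 2^2 · 3^2.
Since (Z/37Z)^× is cyclic of order 36, the number of elements of order d is φ(d) when d | 36 and 0 otherwise.
2 | 36, and φ(2) = 2 − 1 = 1.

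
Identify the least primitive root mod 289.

3

φ(289) = φ(17^2) = 17·(17−1) = 272 = 2^4 · 17.
g is a primitive root iff g^(272/q) ≢ 1 (mod 289) for each prime q ∈ {2, 17}.
g = 2: 2^136 ≡ 1 — hits 1, so not a primitive root.
g = 3: 3^136 ≡ 288; 3^16 ≡ 171 — none is 1, so 3 is a primitive root.
The smallest primitive root modulo 289 is 3.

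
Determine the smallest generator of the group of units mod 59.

2

φ(59) = 59 − 1 = 58 = 2 · 29.
Test candidates g = 2, 3, … against the prime factors q ∈ {2, 29} of φ(59): g is a generator iff g^(58/q) ≢ 1 for every such q.
g = 2: 2^29 ≡ 58; 2^2 ≡ 4 — none is 1, so 2 is a primitive root.
Hence the least primitive root of 59 is 2.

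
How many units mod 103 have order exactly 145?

φ(103) = 103 − 1 = 102 = 2 · 3 · 17.
In a cyclic group of order 102, there are φ(d) elements of order d for each divisor d of 102, and zero for non-divisors.
145 does not divide 102, so no element of (Z/103Z)^× has order 145.

0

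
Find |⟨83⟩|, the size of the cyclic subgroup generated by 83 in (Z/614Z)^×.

153

ord(83) | φ(614) = φ(2)·φ(307) = 1·306 = 306 = 2 · 3^2 · 17.
Divisors of 306: 1, 2, 3, 6, 9, 17, 18, 34, 51, 102, 153, 306.
Compute 83^d (mod 614) for the divisors d until we hit 1:
83^1 ≡ 83 (mod 614)
83^2 ≡ 135 (mod 614)
83^3 ≡ 153 (mod 614)
83^6 ≡ 77 (mod 614)
83^9 ≡ 115 (mod 614)
83^17 ≡ 581 (mod 614)
83^18 ≡ 331 (mod 614)
83^34 ≡ 475 (mod 614)
83^51 ≡ 289 (mod 614)
83^102 ≡ 17 (mod 614)
83^153 ≡ 1 (mod 614) ✓
So ord_614(83) = 153.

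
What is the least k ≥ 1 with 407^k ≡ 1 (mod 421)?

ord(407) | φ(421) = 421 − 1 = 420 = 2^2 · 3 · 5 · 7.
Divisors of 420: 1, 2, 3, 4, 5, 6, 7, 10, 12, 14, 15, 20, 21, 28, 30, 35, 42, 60, 70, 84, 105, 140, 210, 420.
Compute 407^d (mod 421) for the divisors d until we hit 1:
407^1 ≡ 407 (mod 421)
407^2 ≡ 196 (mod 421)
407^3 ≡ 203 (mod 421)
407^4 ≡ 105 (mod 421)
407^5 ≡ 214 (mod 421)
407^6 ≡ 372 (mod 421)
407^7 ≡ 265 (mod 421)
407^10 ≡ 328 (mod 421)
407^12 ≡ 296 (mod 421)
407^14 ≡ 339 (mod 421)
407^15 ≡ 306 (mod 421)
407^20 ≡ 229 (mod 421)
407^21 ≡ 162 (mod 421)
407^28 ≡ 409 (mod 421)
407^30 ≡ 174 (mod 421)
407^35 ≡ 188 (mod 421)
407^42 ≡ 142 (mod 421)
407^60 ≡ 385 (mod 421)
407^70 ≡ 401 (mod 421)
407^84 ≡ 377 (mod 421)
407^105 ≡ 29 (mod 421)
407^140 ≡ 400 (mod 421)
407^210 ≡ 420 (mod 421)
407^420 ≡ 1 (mod 421) ✓
Therefore the multiplicative order of 407 modulo 421 is 420.

420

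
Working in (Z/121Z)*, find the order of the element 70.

55

The order of 70 must divide φ(121) = φ(11^2) = 11·(11−1) = 110 = 2 · 5 · 11.
Divisors of 110: 1, 2, 5, 10, 11, 22, 55, 110.
Test each divisor d:
70^1 ≡ 70 (mod 121)
70^2 ≡ 60 (mod 121)
70^5 ≡ 78 (mod 121)
70^10 ≡ 34 (mod 121)
70^11 ≡ 81 (mod 121)
70^22 ≡ 27 (mod 121)
70^55 ≡ 1 (mod 121) ✓
Hence ord(70) = 55.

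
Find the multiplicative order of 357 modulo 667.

ord(357) | φ(667) = φ(23·29) = (23−1)·(29−1) = 22·28 = 616 = 2^3 · 7 · 11.
Divisors of 616: 1, 2, 4, 7, 8, 11, 14, 22, 28, 44, 56, 77, 88, 154, 308, 616.
Compute 357^d (mod 667) for the divisors d until we hit 1:
357^1 ≡ 357 (mod 667)
357^2 ≡ 52 (mod 667)
357^4 ≡ 36 (mod 667)
357^7 ≡ 637 (mod 667)
357^8 ≡ 629 (mod 667)
357^11 ≡ 254 (mod 667)
357^14 ≡ 233 (mod 667)
357^22 ≡ 484 (mod 667)
357^28 ≡ 262 (mod 667)
357^44 ≡ 139 (mod 667)
357^56 ≡ 610 (mod 667)
357^77 ≡ 231 (mod 667)
357^88 ≡ 645 (mod 667)
357^154 ≡ 1 (mod 667) ✓
The smallest such exponent is 154, so the order of 357 is 154.

154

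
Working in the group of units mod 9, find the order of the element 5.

By Lagrange's theorem, ord_9(5) divides φ(9) = φ(3^2) = 3·(3−1) = 6 = 2 · 3.
Divisors of 6: 1, 2, 3, 6.
Evaluate successive powers at the divisors of 6:
5^1 ≡ 5
5^2 ≡ 7
5^3 ≡ 8
5^6 ≡ 1
Hence ord(5) = 6.

6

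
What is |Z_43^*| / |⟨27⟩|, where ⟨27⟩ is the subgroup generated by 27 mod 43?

3

The order of 27 must divide φ(43) = 43 − 1 = 42 = 2 · 3 · 7.
Divisors of 42: 1, 2, 3, 6, 7, 14, 21, 42.
Test each divisor d:
27^1 ≡ 27
27^2 ≡ 41
27^3 ≡ 32
27^6 ≡ 35
27^7 ≡ 42
27^14 ≡ 1
So ord_43(27) = 14, hence |⟨27⟩| = 14.
[(Z/43Z)^× : ⟨27⟩] = 42/14 = 3.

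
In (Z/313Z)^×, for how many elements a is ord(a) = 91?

0

φ(313) = 313 − 1 = 312 = 2^3 · 3 · 13.
Since (Z/313Z)^× is cyclic of order 312, the number of elements of order d is φ(d) when d | 312 and 0 otherwise.
91 does not divide 312, so no element of (Z/313Z)^× has order 91.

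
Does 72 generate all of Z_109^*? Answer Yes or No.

Yes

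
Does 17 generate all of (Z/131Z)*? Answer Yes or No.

φ(131) = 131 − 1 = 130 = 2 · 5 · 13.
17 is a primitive root mod 131 iff 17^(φ(131)/q) ≢ 1 for every prime q | φ(131), i.e. q ∈ {2, 5, 13}.
17^65 ≡ 130 (mod 131)  [q = 2: ≢ 1 ✓]
17^26 ≡ 61 (mod 131)  [q = 5: ≢ 1 ✓]
17^10 ≡ 84 (mod 131)  [q = 13: ≢ 1 ✓]
None equal 1, so ord_131(17) = 130: 17 is a primitive root.

Yes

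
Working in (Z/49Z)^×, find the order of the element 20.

By Lagrange's theorem, ord_49(20) divides φ(49) = φ(7^2) = 7·(7−1) = 42 = 2 · 3 · 7.
Divisors of 42: 1, 2, 3, 6, 7, 14, 21, 42.
Evaluate successive powers at the divisors of 42:
20^1 ≡ 20 (mod 49)
20^2 ≡ 8 (mod 49)
20^3 ≡ 13 (mod 49)
20^6 ≡ 22 (mod 49)
20^7 ≡ 48 (mod 49)
20^14 ≡ 1 (mod 49) ✓
Therefore the multiplicative order of 20 modulo 49 is 14.

14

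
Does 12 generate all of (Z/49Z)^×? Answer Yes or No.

Yes

φ(49) = φ(7^2) = 7·(7−1) = 42 = 2 · 3 · 7.
An element g generates (Z/49Z)^× iff g^(42/q) ≢ 1 (mod 49) for each prime q ∈ {2, 3, 7}.
12^21 ≡ 48 (mod 49)  [q = 2: ≢ 1 ✓]
12^14 ≡ 18 (mod 49)  [q = 3: ≢ 1 ✓]
12^6 ≡ 22 (mod 49)  [q = 7: ≢ 1 ✓]
All checks pass, so 12 has order 42 and is a primitive root modulo 49.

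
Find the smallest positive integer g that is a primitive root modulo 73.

5

φ(73) = 73 − 1 = 72 = 2^3 · 3^2.
Test candidates g = 2, 3, … against the prime factors q ∈ {2, 3} of φ(73): g is a generator iff g^(72/q) ≢ 1 for every such q.
g = 2: 2^36 ≡ 1 — hits 1, so not a primitive root.
g = 3: 3^36 ≡ 1 — hits 1, so not a primitive root.
g = 4: 4^36 ≡ 1 — hits 1, so not a primitive root.
g = 5: 5^36 ≡ 72; 5^24 ≡ 8 — none is 1, so 5 is a primitive root.
The smallest primitive root modulo 73 is 5.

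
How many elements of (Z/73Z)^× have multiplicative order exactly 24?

8

φ(73) = 73 − 1 = 72 = 2^3 · 3^2.
Since (Z/73Z)^× is cyclic of order 72, the number of elements of order d is φ(d) when d | 72 and 0 otherwise.
24 = 2^3 · 3 divides 72, and φ(24) = 8.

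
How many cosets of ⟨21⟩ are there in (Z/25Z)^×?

Since 21 ∈ (Z/25Z)^×, its order divides φ(25) = φ(5^2) = 5·(5−1) = 20 = 2^2 · 5.
Divisors of 20: 1, 2, 4, 5, 10, 20.
Test each divisor d:
21^1 ≡ 21 (mod 25)
21^2 ≡ 16 (mod 25)
21^4 ≡ 6 (mod 25)
21^5 ≡ 1 (mod 25) ✓
So ord_25(21) = 5, hence |⟨21⟩| = 5.
Index = |(Z/25Z)^×| / |⟨21⟩| = 20 / 5 = 4.

4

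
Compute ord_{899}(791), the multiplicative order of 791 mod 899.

ord(791) | φ(899) = φ(29·31) = (29−1)·(31−1) = 28·30 = 840 = 2^3 · 3 · 5 · 7.
Divisors of 840: 1, 2, 3, 4, 5, 6, 7, 8, 10, 12, 14, 15, 20, 21, 24, 28, 30, 35, 40, 42, 56, 60, 70, 84, 105, 120, 140, 168, 210, 280, 420, 840.
Compute 791^d (mod 899) for the divisors d until we hit 1:
791^1 ≡ 791 (mod 899)
791^2 ≡ 876 (mod 899)
791^3 ≡ 686 (mod 899)
791^4 ≡ 529 (mod 899)
791^5 ≡ 404 (mod 899)
791^6 ≡ 419 (mod 899)
791^7 ≡ 597 (mod 899)
791^8 ≡ 252 (mod 899)
791^10 ≡ 497 (mod 899)
791^12 ≡ 256 (mod 899)
791^14 ≡ 405 (mod 899)
791^15 ≡ 311 (mod 899)
791^20 ≡ 683 (mod 899)
791^21 ≡ 853 (mod 899)
791^24 ≡ 808 (mod 899)
791^28 ≡ 407 (mod 899)
791^30 ≡ 528 (mod 899)
791^35 ≡ 249 (mod 899)
791^40 ≡ 807 (mod 899)
791^42 ≡ 318 (mod 899)
791^56 ≡ 233 (mod 899)
791^60 ≡ 94 (mod 899)
791^70 ≡ 869 (mod 899)
791^84 ≡ 436 (mod 899)
791^105 ≡ 621 (mod 899)
791^120 ≡ 745 (mod 899)
791^140 ≡ 1 (mod 899) ✓
Therefore the multiplicative order of 791 modulo 899 is 140.

140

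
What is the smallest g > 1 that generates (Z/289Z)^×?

φ(289) = φ(17^2) = 17·(17−1) = 272 = 2^4 · 17.
Test candidates g = 2, 3, … against the prime factors q ∈ {2, 17} of φ(289): g is a generator iff g^(272/q) ≢ 1 for every such q.
g = 2: 2^136 ≡ 1 — hits 1, so not a primitive root.
g = 3: 3^136 ≡ 288; 3^16 ≡ 171 — none is 1, so 3 is a primitive root.
Hence the least primitive root of 289 is 3.

3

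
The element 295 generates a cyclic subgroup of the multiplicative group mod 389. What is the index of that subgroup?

The order of 295 must divide φ(389) = 389 − 1 = 388 = 2^2 · 97.
Divisors of 388: 1, 2, 4, 97, 194, 388.
Evaluate successive powers at the divisors of 388:
295^1 ≡ 295 (mod 389)
295^2 ≡ 278 (mod 389)
295^4 ≡ 262 (mod 389)
295^97 ≡ 388 (mod 389)
295^194 ≡ 1 (mod 389) ✓
So ord_389(295) = 194, hence |⟨295⟩| = 194.
The index is φ(389) / ord(295) = 388 / 194 = 2.

2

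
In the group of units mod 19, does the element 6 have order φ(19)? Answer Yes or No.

φ(19) = 19 − 1 = 18 = 2 · 3^2.
It suffices to check that the order of 6 is not a proper divisor of 18: compute 6^(18/q) for q ∈ {2, 3}.
6^9 ≡ 1 (mod 19)  [q = 2: ≡ 1 ✗]
6^6 ≡ 11 (mod 19)  [q = 3: ≢ 1 ✓]
Since 6^9 ≡ 1, the order of 6 divides 9 < 18, so 6 is not a primitive root.

No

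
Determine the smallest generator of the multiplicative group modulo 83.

φ(83) = 83 − 1 = 82 = 2 · 41.
g is a primitive root iff g^(82/q) ≢ 1 (mod 83) for each prime q ∈ {2, 41}.
g = 2: 2^41 ≡ 82; 2^2 ≡ 4 — none is 1, so 2 is a primitive root.
So 2 is the smallest generator of (Z/83Z)^×.

2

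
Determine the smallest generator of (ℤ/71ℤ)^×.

7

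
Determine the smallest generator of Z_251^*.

φ(251) = 251 − 1 = 250 = 2 · 5^3.
Test candidates g = 2, 3, … against the prime factors q ∈ {2, 5} of φ(251): g is a generator iff g^(250/q) ≢ 1 for every such q.
g = 2: 2^125 ≡ 250; 2^50 ≡ 1 — hits 1, so not a primitive root.
g = 3: 3^125 ≡ 1 — hits 1, so not a primitive root.
g = 4: 4^125 ≡ 1 — hits 1, so not a primitive root.
g = 5: 5^125 ≡ 1 — hits 1, so not a primitive root.
g = 6: 6^125 ≡ 250; 6^50 ≡ 219 — none is 1, so 6 is a primitive root.
Hence the least primitive root of 251 is 6.

6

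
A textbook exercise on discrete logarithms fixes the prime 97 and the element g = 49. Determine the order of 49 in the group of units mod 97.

48

By Lagrange's theorem, ord_97(49) divides φ(97) = 97 − 1 = 96 = 2^5 · 3.
Divisors of 96: 1, 2, 3, 4, 6, 8, 12, 16, 24, 32, 48, 96.
Evaluate successive powers at the divisors of 96:
49^1 ≡ 49
49^2 ≡ 73
49^3 ≡ 85
49^4 ≡ 91
49^6 ≡ 47
49^8 ≡ 36
49^12 ≡ 75
49^16 ≡ 35
49^24 ≡ 96
49^32 ≡ 61
49^48 ≡ 1
The smallest such exponent is 48, so the order of 49 is 48.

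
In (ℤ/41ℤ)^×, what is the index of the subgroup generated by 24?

1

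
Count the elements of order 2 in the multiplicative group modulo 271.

φ(271) = 271 − 1 = 270 = 2 · 3^3 · 5.
Since (Z/271Z)^× is cyclic of order 270, the number of elements of order d is φ(d) when d | 270 and 0 otherwise.
2 | 270, and φ(2) = 2 − 1 = 1.

1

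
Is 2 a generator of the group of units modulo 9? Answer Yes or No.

φ(9) = φ(3^2) = 3·(3−1) = 6 = 2 · 3.
2 is a primitive root mod 9 iff 2^(φ(9)/q) ≢ 1 for every prime q | φ(9), i.e. q ∈ {2, 3}.
2^3 ≡ 8 (mod 9)  [q = 2: ≢ 1 ✓]
2^2 ≡ 4 (mod 9)  [q = 3: ≢ 1 ✓]
None equal 1, so ord_9(2) = 6: 2 is a primitive root.

Yes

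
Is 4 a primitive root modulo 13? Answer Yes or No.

φ(13) = 13 − 1 = 12 = 2^2 · 3.
It suffices to check that the order of 4 is not a proper divisor of 12: compute 4^(12/q) for q ∈ {2, 3}.
4^6 ≡ 1 (mod 13)  [q = 2: ≡ 1 ✗]
4^4 ≡ 9 (mod 13)  [q = 3: ≢ 1 ✓]
Since 4^6 ≡ 1, the order of 4 divides 6 < 12, so 4 is not a primitive root.

No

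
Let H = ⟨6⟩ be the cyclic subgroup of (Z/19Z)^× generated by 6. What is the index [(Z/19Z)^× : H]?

2

Since 6 ∈ (Z/19Z)^×, its order divides φ(19) = 19 − 1 = 18 = 2 · 3^2.
Divisors of 18: 1, 2, 3, 6, 9, 18.
Check 6^d mod 19 for each divisor in increasing order:
6^1 ≡ 6
6^2 ≡ 17
6^3 ≡ 7
6^6 ≡ 11
6^9 ≡ 1
Thus |⟨6⟩| = ord(6) = 9.
The index is φ(19) / ord(6) = 18 / 9 = 2.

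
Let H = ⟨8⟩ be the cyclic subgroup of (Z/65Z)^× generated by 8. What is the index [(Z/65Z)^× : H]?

Since 8 ∈ (Z/65Z)^×, its order divides φ(65) = φ(5·13) = (5−1)·(13−1) = 4·12 = 48 = 2^4 · 3.
Divisors of 48: 1, 2, 3, 4, 6, 8, 12, 16, 24, 48.
Test each divisor d:
8^1 ≡ 8
8^2 ≡ 64
8^3 ≡ 57
8^4 ≡ 1
The order of 8 is 4, so the subgroup it generates has 4 elements.
Index = |(Z/65Z)^×| / |⟨8⟩| = 48 / 4 = 12.

12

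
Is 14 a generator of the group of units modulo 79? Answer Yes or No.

No

φ(79) = 79 − 1 = 78 = 2 · 3 · 13.
It suffices to check that the order of 14 is not a proper divisor of 78: compute 14^(78/q) for q ∈ {2, 3, 13}.
14^39 ≡ 78 (mod 79)  [q = 2: ≢ 1 ✓]
14^26 ≡ 1 (mod 79)  [q = 3: ≡ 1 ✗]
14^6 ≡ 46 (mod 79)  [q = 13: ≢ 1 ✓]
Since 14^26 ≡ 1, the order of 14 divides 26 < 78, so 14 is not a primitive root.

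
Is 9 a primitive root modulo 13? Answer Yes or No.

φ(13) = 13 − 1 = 12 = 2^2 · 3.
9 is a primitive root mod 13 iff 9^(φ(13)/q) ≢ 1 for every prime q | φ(13), i.e. q ∈ {2, 3}.
9^6 ≡ 1 (mod 13)  [q = 2: ≡ 1 ✗]
9^4 ≡ 9 (mod 13)  [q = 3: ≢ 1 ✓]
Since 9^6 ≡ 1, the order of 9 divides 6 < 12, so 9 is not a primitive root.

No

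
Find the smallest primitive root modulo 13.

φ(13) = 13 − 1 = 12 = 2^2 · 3.
Test candidates g = 2, 3, … against the prime factors q ∈ {2, 3} of φ(13): g is a generator iff g^(12/q) ≢ 1 for every such q.
g = 2: 2^6 ≡ 12; 2^4 ≡ 3 — none is 1, so 2 is a primitive root.
Hence the least primitive root of 13 is 2.

2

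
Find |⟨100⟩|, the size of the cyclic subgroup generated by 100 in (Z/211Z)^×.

By Lagrange's theorem, ord_211(100) divides φ(211) = 211 − 1 = 210 = 2 · 3 · 5 · 7.
Divisors of 210: 1, 2, 3, 5, 6, 7, 10, 14, 15, 21, 30, 35, 42, 70, 105, 210.
Test each divisor d:
100^1 ≡ 100 (mod 211)
100^2 ≡ 83 (mod 211)
100^3 ≡ 71 (mod 211)
100^5 ≡ 196 (mod 211)
100^6 ≡ 188 (mod 211)
100^7 ≡ 21 (mod 211)
100^10 ≡ 14 (mod 211)
100^14 ≡ 19 (mod 211)
100^15 ≡ 1 (mod 211) ✓
Therefore the multiplicative order of 100 modulo 211 is 15.

15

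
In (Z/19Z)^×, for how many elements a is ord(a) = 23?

0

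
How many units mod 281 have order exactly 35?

24

φ(281) = 281 − 1 = 280 = 2^3 · 5 · 7.
Since (Z/281Z)^× is cyclic of order 280, the number of elements of order d is φ(d) when d | 280 and 0 otherwise.
35 = 5 · 7 divides 280, and φ(35) = 24.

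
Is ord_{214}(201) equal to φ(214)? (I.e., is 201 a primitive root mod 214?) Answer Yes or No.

Yes

φ(214) = φ(2)·φ(107) = 1·106 = 106 = 2 · 53.
Test 201^(106/q) mod 214 for each prime factor q of 106:
201^53 ≡ 213 (mod 214)  [q = 2: ≢ 1 ✓]
201^2 ≡ 169 (mod 214)  [q = 53: ≢ 1 ✓]
All checks pass, so 201 has order 106 and is a primitive root modulo 214.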